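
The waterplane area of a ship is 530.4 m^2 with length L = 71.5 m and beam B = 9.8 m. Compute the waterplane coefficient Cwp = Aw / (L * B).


Formula: Cwp = Aw / (L * B)
Step 1 — L * B = 71.5 * 9.8 = 700.7 m^2
Step 2 — Cwp = 530.4 / 700.7 ≈ 0.75696 (5 s.f.)

0.75696


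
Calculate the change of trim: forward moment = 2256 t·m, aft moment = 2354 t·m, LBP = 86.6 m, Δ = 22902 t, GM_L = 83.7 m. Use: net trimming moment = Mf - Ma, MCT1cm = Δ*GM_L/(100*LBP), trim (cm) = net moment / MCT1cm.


Formula: net trimming moment = Mf - Ma; MCT1cm = Δ*GM_L/(100*LBP); trim = net moment / MCT1cm
Step 1 — net trimming moment = 2256 - 2354 = -98 t·m
Step 2 — MCT1cm = 22902 * 83.7 / (100 * 86.6) = 221.3507 t·m/cm
Step 3 — trim = -98 / 221.3507 ≈ -0.44274 cm (5 s.f.)

-0.44274 cm


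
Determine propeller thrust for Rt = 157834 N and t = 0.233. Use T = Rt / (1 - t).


Formula: T = Rt / (1 - t)
Step 1 — (1 - t) = 1 - 0.233 = 0.767
Step 2 — T = 157834 / 0.767 ≈ 205780 N (5 s.f.)

205780 N


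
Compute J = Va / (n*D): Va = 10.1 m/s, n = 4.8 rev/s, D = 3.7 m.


Formula: J = Va / (n * D)
Step 1 — n * D = 4.8 * 3.7 = 17.76
Step 2 — J = 10.1 / 17.76 ≈ 0.56869 (5 s.f.)

0.56869


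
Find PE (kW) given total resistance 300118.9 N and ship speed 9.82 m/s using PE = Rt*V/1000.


Formula: PE = Rt * V / 1000 (kW)
Step 1 — PE (W) = 300118.9 * 9.82 = 2947167.598 W
Step 2 — PE (kW) = 2947167.598 / 1000 ≈ 2947.2 kW (5 s.f.)

2947.2 kW


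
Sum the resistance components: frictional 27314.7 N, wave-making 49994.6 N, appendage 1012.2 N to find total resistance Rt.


Formula: Rt = Rf + Rw + Ra
Substituting: Rt = 27314.7 + 49994.6 + 1012.2
Result: Rt = 78321.5 N

78321.5 N


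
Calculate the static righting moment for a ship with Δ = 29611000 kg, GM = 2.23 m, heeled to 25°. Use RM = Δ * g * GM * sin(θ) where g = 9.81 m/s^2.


Formula: GZ = GM * sin(theta); RM = disp * g * GZ
Step 1 — GZ = 2.23 * sin(25°) = 2.23 * 0.422618 = 0.942438 m
Step 2 — RM = 29611000 * 9.81 * 0.942438 ≈ 273760000 N·m (5 s.f.)

273760000 N·m


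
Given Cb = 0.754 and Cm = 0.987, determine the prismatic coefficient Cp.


Formula: Cp = Cb / Cm
Substituting: Cp = 0.754 / 0.987
Result: Cp ≈ 0.76393 (5 s.f.)

0.76393


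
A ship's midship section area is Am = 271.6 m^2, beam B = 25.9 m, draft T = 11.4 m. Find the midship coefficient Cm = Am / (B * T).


Formula: Cm = Am / (B * T)
Step 1 — B * T = 25.9 * 11.4 = 295.26 m^2
Step 2 — Cm = 271.6 / 295.26 ≈ 0.91987 (5 s.f.)

0.91987


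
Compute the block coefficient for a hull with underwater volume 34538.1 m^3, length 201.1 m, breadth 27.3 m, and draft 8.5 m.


Formula: Cb = V / (L * B * T)
Step 1 — L * B * T = 201.1 * 27.3 * 8.5 = 46665.255 m^3
Step 2 — Cb = 34538.1 / 46665.255 ≈ 0.74012 (5 s.f.)

0.74012


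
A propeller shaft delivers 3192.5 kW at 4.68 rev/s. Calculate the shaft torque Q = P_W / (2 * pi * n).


Formula: Q = P_W / (2 * pi * n)
Step 1 — P_W = 3192.5 kW * 1000 = 3192500.0 W
Step 2 — 2 * pi * n = 2 * pi * 4.68 = 29.405307
Step 3 — Q = 3192500.0 / 29.405307 ≈ 108570 N·m (5 s.f.)

108570 N·m


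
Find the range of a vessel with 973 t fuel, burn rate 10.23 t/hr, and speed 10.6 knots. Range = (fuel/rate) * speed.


Formula: endurance = fuel / rate; range = endurance * speed
Step 1 — endurance = 973 / 10.23 = 95.1124 hours
Step 2 — range = 95.1124 * 10.6 ≈ 1008.2 nautical miles (5 s.f.)

1008.2 NM


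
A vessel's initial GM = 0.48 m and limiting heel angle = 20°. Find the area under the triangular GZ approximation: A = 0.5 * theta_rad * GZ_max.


Formula: GZ_max = GM * sin(theta); Area = 0.5 * theta_rad * GZ_max
Step 1 — GZ_max = 0.48 * sin(20°) = 0.48 * 0.34202 = 0.16417 m
Step 2 — theta_rad = 20 * pi/180 = 0.349066 rad
Step 3 — Area = 0.5 * 0.349066 * 0.16417 ≈ 0.028653 m·rad (5 s.f.)

0.028653 m·rad


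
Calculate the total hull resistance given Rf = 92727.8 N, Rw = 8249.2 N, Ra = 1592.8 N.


Formula: Rt = Rf + Rw + Ra
Substituting: Rt = 92727.8 + 8249.2 + 1592.8
Result: Rt = 102569.8 N

102569.8 N


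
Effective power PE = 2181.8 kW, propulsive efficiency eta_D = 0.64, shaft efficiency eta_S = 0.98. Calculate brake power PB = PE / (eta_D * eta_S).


Formula: PB = PE / (eta_D * eta_S)
Step 1 — combined efficiency = eta_D * eta_S = 0.64 * 0.98 = 0.6272
Step 2 — PB = 2181.8 / 0.6272 ≈ 3478.6 kW (5 s.f.)

3478.6 kW


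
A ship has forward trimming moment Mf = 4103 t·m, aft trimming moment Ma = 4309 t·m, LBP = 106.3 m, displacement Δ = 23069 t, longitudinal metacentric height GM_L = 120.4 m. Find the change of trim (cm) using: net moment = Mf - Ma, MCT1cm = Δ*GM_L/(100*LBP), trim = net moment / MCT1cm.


Formula: net trimming moment = Mf - Ma; MCT1cm = Δ*GM_L/(100*LBP); trim = net moment / MCT1cm
Step 1 — net trimming moment = 4103 - 4309 = -206 t·m
Step 2 — MCT1cm = 23069 * 120.4 / (100 * 106.3) = 261.2895 t·m/cm
Step 3 — trim = -206 / 261.2895 ≈ -0.78840 cm (5 s.f.)

-0.78840 cm


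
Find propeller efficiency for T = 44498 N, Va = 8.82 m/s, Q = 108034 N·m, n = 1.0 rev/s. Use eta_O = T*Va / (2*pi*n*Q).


Formula: eta = T * Va / (2 * pi * n * Q)
Step 1 — numerator = T * Va = 44498 * 8.82 = 392472.36
Step 2 — 2 * pi * n = 2 * pi * 1.0 = 6.283185
Step 3 — denominator = 6.283185 * 108034 = 678797.61
Step 4 — eta = 392472.36 / 678797.61 ≈ 0.57819 (5 s.f.)

0.57819


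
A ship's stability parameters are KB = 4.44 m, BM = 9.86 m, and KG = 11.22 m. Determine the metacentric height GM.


Formula: GM = KB + BM - KG
Step 1 — KM = KB + BM = 4.44 + 9.86 = 14.3 m
Step 2 — GM = KM - KG = 14.3 - 11.22 = 3.08 m

3.08 m


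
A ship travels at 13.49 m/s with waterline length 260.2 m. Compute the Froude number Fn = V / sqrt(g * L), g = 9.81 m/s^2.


Formula: Fn = V / sqrt(g * L)
Step 1 — g * L = 9.81 * 260.2 = 2552.562
Step 2 — sqrt(g * L) = sqrt(2552.562) = 50.522886
Step 3 — Fn = 13.49 / 50.522886 ≈ 0.26701 (5 s.f.)

0.26701


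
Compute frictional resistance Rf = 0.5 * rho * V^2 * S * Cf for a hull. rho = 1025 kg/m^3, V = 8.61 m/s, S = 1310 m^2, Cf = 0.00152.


Formula: Rf = 0.5 * rho * V^2 * S * Cf
Step 1 — V^2 = 8.61^2 = 74.1321
Step 2 — 0.5 * rho * V^2 = 0.5 * 1025 * 74.1321 = 37992.70125
Step 3 — Rf = 37992.70125 * 1310 * 0.00152 ≈ 75651 N (5 s.f.)

75651 N


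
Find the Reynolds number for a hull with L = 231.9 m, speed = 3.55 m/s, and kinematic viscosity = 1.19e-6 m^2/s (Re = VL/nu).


Formula: Re = V * L / nu
Step 1 — V * L = 3.55 * 231.9 = 823.245 m^2/s
Step 2 — Re = 823.245 / 1.19e-6 = 6.92e+08

6.92e+08


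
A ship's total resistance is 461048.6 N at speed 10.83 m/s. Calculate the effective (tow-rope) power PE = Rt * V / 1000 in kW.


Formula: PE = Rt * V / 1000 (kW)
Step 1 — PE (W) = 461048.6 * 10.83 = 4993156.338 W
Step 2 — PE (kW) = 4993156.338 / 1000 ≈ 4993.2 kW (5 s.f.)

4993.2 kW


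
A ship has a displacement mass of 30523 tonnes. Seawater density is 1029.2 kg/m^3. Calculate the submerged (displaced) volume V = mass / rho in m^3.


Formula: V = mass / rho
Step 1 — convert tonnes to kg: 30523 t * 1000 = 30523000 kg
Step 2 — V = 30523000 / 1029.2 ≈ 29657 m^3 (5 s.f.)

29657 m^3


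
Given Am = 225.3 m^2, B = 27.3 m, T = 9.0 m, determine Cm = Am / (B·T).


Formula: Cm = Am / (B * T)
Step 1 — B * T = 27.3 * 9.0 = 245.7 m^2
Step 2 — Cm = 225.3 / 245.7 ≈ 0.91697 (5 s.f.)

0.91697


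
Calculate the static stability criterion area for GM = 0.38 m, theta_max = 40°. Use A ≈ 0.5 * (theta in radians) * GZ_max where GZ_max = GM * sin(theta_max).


Formula: GZ_max = GM * sin(theta); Area = 0.5 * theta_rad * GZ_max
Step 1 — GZ_max = 0.38 * sin(40°) = 0.38 * 0.642788 = 0.244259 m
Step 2 — theta_rad = 40 * pi/180 = 0.698132 rad
Step 3 — Area = 0.5 * 0.698132 * 0.244259 ≈ 0.085263 m·rad (5 s.f.)

0.085263 m·rad


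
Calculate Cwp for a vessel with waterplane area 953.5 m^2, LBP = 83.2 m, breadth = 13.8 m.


Formula: Cwp = Aw / (L * B)
Step 1 — L * B = 83.2 * 13.8 = 1148.16 m^2
Step 2 — Cwp = 953.5 / 1148.16 ≈ 0.83046 (5 s.f.)

0.83046


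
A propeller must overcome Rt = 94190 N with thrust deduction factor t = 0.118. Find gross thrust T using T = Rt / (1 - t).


Formula: T = Rt / (1 - t)
Step 1 — (1 - t) = 1 - 0.118 = 0.882
Step 2 — T = 94190 / 0.882 ≈ 106790 N (5 s.f.)

106790 N


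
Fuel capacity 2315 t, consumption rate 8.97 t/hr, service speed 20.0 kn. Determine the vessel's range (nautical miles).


Formula: endurance = fuel / rate; range = endurance * speed
Step 1 — endurance = 2315 / 8.97 = 258.0825 hours
Step 2 — range = 258.0825 * 20.0 ≈ 5161.6 nautical miles (5 s.f.)

5161.6 NM


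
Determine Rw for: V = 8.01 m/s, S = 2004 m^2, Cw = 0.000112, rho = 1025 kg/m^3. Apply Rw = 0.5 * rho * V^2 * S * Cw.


Formula: Rw = 0.5 * rho * V^2 * S * Cw
Step 1 — V^2 = 8.01^2 = 64.1601
Step 2 — 0.5 * rho * V^2 = 0.5 * 1025 * 64.1601 = 32882.05125
Step 3 — Rw = 32882.05125 * 2004 * 0.000112 ≈ 7380.3 N (5 s.f.)

7380.3 N


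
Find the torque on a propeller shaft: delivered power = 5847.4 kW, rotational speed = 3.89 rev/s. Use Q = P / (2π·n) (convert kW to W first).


Formula: Q = P_W / (2 * pi * n)
Step 1 — P_W = 5847.4 kW * 1000 = 5847400.0 W
Step 2 — 2 * pi * n = 2 * pi * 3.89 = 24.441591
Step 3 — Q = 5847400.0 / 24.441591 ≈ 239240 N·m (5 s.f.)

239240 N·m


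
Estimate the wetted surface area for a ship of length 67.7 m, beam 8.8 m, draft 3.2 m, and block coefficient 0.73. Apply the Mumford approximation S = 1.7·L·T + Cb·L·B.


Formula: S = 1.7*L*T + V/T with V = Cb*L*B*T, i.e. S = L * (1.7*T + Cb*B)
Step 1 — 1.7*T = 1.7 * 3.2 = 5.44 m
Step 2 — Cb*B = 0.73 * 8.8 = 6.424 m
Step 3 — 1.7*T + Cb*B = 5.44 + 6.424 = 11.864 m
Step 4 — S = 67.7 * 11.864 ≈ 803.19 m^2 (5 s.f.)

803.19 m^2


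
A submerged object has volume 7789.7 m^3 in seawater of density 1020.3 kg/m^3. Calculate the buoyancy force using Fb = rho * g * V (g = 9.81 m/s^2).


Formula: Fb = rho * g * V
Substituting: Fb = 1020.3 * 9.81 * 7789.7
Intermediate: 1020.3 * 9.81 = 10009.143
Result: Fb = 10009.143 * 7789.7 ≈ 77968000 N (5 s.f.)

77968000 N


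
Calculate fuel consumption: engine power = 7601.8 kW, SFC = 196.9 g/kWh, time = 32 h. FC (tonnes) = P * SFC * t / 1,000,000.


Formula: FC (tonnes) = P * SFC * t / 1,000,000
Step 1 — P * SFC * t = 7601.8 * 196.9 * 32 = 47897421.44 g
Step 2 — FC (tonnes) = 47897421.44 / 1,000,000 ≈ 47.897 tonnes (5 s.f.)

47.897 tonnes


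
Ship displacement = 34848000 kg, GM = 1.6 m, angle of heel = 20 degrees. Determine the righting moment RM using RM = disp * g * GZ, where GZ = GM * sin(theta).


Formula: GZ = GM * sin(theta); RM = disp * g * GZ
Step 1 — GZ = 1.6 * sin(20°) = 1.6 * 0.34202 = 0.547232 m
Step 2 — RM = 34848000 * 9.81 * 0.547232 ≈ 187080000 N·m (5 s.f.)

187080000 N·m


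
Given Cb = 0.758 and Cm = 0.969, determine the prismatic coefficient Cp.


Formula: Cp = Cb / Cm
Substituting: Cp = 0.758 / 0.969
Result: Cp ≈ 0.78225 (5 s.f.)

0.78225


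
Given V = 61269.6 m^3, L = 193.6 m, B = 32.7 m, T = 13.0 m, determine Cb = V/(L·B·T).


Formula: Cb = V / (L * B * T)
Step 1 — L * B * T = 193.6 * 32.7 * 13.0 = 82299.36 m^3
Step 2 — Cb = 61269.6 / 82299.36 ≈ 0.74447 (5 s.f.)

0.74447


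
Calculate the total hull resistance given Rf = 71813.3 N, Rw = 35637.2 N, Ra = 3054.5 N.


Formula: Rt = Rf + Rw + Ra
Substituting: Rt = 71813.3 + 35637.2 + 3054.5
Result: Rt = 110505.0 N

110505.0 N


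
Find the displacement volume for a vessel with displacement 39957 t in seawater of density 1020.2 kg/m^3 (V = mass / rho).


Formula: V = mass / rho
Step 1 — convert tonnes to kg: 39957 t * 1000 = 39957000 kg
Step 2 — V = 39957000 / 1020.2 ≈ 39166 m^3 (5 s.f.)

39166 m^3


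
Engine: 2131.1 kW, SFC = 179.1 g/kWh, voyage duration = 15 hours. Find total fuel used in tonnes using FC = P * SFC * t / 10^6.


Formula: FC (tonnes) = P * SFC * t / 1,000,000
Step 1 — P * SFC * t = 2131.1 * 179.1 * 15 = 5725200.15 g
Step 2 — FC (tonnes) = 5725200.15 / 1,000,000 ≈ 5.7252 tonnes (5 s.f.)

5.7252 tonnes


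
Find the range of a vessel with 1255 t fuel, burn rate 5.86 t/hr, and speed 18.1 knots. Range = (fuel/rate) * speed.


Formula: endurance = fuel / rate; range = endurance * speed
Step 1 — endurance = 1255 / 5.86 = 214.1638 hours
Step 2 — range = 214.1638 * 18.1 ≈ 3876.4 nautical miles (5 s.f.)

3876.4 NM


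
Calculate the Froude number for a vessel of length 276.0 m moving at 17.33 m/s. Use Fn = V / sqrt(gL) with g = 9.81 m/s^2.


Formula: Fn = V / sqrt(g * L)
Step 1 — g * L = 9.81 * 276.0 = 2707.56
Step 2 — sqrt(g * L) = sqrt(2707.56) = 52.03422
Step 3 — Fn = 17.33 / 52.03422 ≈ 0.33305 (5 s.f.)

0.33305


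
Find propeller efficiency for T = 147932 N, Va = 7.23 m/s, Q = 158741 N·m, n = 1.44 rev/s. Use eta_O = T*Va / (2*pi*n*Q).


Formula: eta = T * Va / (2 * pi * n * Q)
Step 1 — numerator = T * Va = 147932 * 7.23 = 1069548.36
Step 2 — 2 * pi * n = 2 * pi * 1.44 = 9.047787
Step 3 — denominator = 9.047787 * 158741 = 1436254.76
Step 4 — eta = 1069548.36 / 1436254.76 ≈ 0.74468 (5 s.f.)

0.74468


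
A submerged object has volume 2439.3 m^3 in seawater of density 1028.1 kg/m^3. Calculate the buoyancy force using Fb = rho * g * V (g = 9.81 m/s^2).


Formula: Fb = rho * g * V
Substituting: Fb = 1028.1 * 9.81 * 2439.3
Intermediate: 1028.1 * 9.81 = 10085.661
Result: Fb = 10085.661 * 2439.3 ≈ 24602000 N (5 s.f.)

24602000 N


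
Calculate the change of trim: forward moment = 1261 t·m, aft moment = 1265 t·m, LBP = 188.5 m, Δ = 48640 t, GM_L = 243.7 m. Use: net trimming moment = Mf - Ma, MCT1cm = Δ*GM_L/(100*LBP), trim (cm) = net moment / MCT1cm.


Formula: net trimming moment = Mf - Ma; MCT1cm = Δ*GM_L/(100*LBP); trim = net moment / MCT1cm
Step 1 — net trimming moment = 1261 - 1265 = -4 t·m
Step 2 — MCT1cm = 48640 * 243.7 / (100 * 188.5) = 628.8365 t·m/cm
Step 3 — trim = -4 / 628.8365 ≈ -0.0063610 cm (5 s.f.)

-0.0063610 cm


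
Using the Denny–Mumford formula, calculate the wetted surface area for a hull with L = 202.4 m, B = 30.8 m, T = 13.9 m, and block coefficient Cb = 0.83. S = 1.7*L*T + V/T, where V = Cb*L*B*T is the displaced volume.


Formula: S = 1.7*L*T + V/T with V = Cb*L*B*T, i.e. S = L * (1.7*T + Cb*B)
Step 1 — 1.7*T = 1.7 * 13.9 = 23.63 m
Step 2 — Cb*B = 0.83 * 30.8 = 25.564 m
Step 3 — 1.7*T + Cb*B = 23.63 + 25.564 = 49.194 m
Step 4 — S = 202.4 * 49.194 ≈ 9956.9 m^2 (5 s.f.)

9956.9 m^2


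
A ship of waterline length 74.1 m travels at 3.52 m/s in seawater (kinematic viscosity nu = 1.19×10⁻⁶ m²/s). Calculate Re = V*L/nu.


Formula: Re = V * L / nu
Step 1 — V * L = 3.52 * 74.1 = 260.832 m^2/s
Step 2 — Re = 260.832 / 1.19e-6 = 2.19e+08

2.19e+08


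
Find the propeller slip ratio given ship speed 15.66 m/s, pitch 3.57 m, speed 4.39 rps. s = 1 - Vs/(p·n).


Formula: s = 1 - Vs / (p * n)
Step 1 — p * n = 3.57 * 4.39 = 15.6723
Step 2 — Vs / (p*n) = 15.66 / 15.6723 = 0.999215 (6 d.p.)
Step 3 — s = 1 - 0.999215 = 0.000785

0.000785


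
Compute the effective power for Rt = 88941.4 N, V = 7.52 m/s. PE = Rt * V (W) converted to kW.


Formula: PE = Rt * V / 1000 (kW)
Step 1 — PE (W) = 88941.4 * 7.52 = 668839.328 W
Step 2 — PE (kW) = 668839.328 / 1000 ≈ 668.84 kW (5 s.f.)

668.84 kW


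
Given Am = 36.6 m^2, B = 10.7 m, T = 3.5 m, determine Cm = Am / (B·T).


Formula: Cm = Am / (B * T)
Step 1 — B * T = 10.7 * 3.5 = 37.45 m^2
Step 2 — Cm = 36.6 / 37.45 ≈ 0.97730 (5 s.f.)

0.97730


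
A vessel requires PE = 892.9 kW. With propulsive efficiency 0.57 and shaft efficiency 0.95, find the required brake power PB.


Formula: PB = PE / (eta_D * eta_S)
Step 1 — combined efficiency = eta_D * eta_S = 0.57 * 0.95 = 0.5415
Step 2 — PB = 892.9 / 0.5415 ≈ 1648.9 kW (5 s.f.)

1648.9 kW


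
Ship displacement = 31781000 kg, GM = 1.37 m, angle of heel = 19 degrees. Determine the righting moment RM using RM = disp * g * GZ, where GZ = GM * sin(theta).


Formula: GZ = GM * sin(theta); RM = disp * g * GZ
Step 1 — GZ = 1.37 * sin(19°) = 1.37 * 0.325568 = 0.446028 m
Step 2 — RM = 31781000 * 9.81 * 0.446028 ≈ 139060000 N·m (5 s.f.)

139060000 N·m


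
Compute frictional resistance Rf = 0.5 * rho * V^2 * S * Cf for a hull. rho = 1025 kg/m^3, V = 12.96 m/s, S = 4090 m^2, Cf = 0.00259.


Formula: Rf = 0.5 * rho * V^2 * S * Cf
Step 1 — V^2 = 12.96^2 = 167.9616
Step 2 — 0.5 * rho * V^2 = 0.5 * 1025 * 167.9616 = 86080.32
Step 3 — Rf = 86080.32 * 4090 * 0.00259 ≈ 911860 N (5 s.f.)

911860 N


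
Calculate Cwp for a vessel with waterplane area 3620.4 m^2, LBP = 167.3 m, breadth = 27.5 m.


Formula: Cwp = Aw / (L * B)
Step 1 — L * B = 167.3 * 27.5 = 4600.75 m^2
Step 2 — Cwp = 3620.4 / 4600.75 ≈ 0.78692 (5 s.f.)

0.78692


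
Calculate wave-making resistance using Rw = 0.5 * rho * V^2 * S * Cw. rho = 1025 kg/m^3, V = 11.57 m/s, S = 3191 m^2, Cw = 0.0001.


Formula: Rw = 0.5 * rho * V^2 * S * Cw
Step 1 — V^2 = 11.57^2 = 133.8649
Step 2 — 0.5 * rho * V^2 = 0.5 * 1025 * 133.8649 = 68605.76125
Step 3 — Rw = 68605.76125 * 3191 * 0.0001 ≈ 21892 N (5 s.f.)

21892 N


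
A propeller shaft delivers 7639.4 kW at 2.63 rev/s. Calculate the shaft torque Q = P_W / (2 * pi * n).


Formula: Q = P_W / (2 * pi * n)
Step 1 — P_W = 7639.4 kW * 1000 = 7639400.0 W
Step 2 — 2 * pi * n = 2 * pi * 2.63 = 16.524777
Step 3 — Q = 7639400.0 / 16.524777 ≈ 462300 N·m (5 s.f.)

462300 N·m


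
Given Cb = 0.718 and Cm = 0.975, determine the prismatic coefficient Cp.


Formula: Cp = Cb / Cm
Substituting: Cp = 0.718 / 0.975
Result: Cp ≈ 0.73641 (5 s.f.)

0.73641


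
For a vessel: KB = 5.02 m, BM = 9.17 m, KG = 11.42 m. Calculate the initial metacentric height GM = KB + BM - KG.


Formula: GM = KB + BM - KG
Step 1 — KM = KB + BM = 5.02 + 9.17 = 14.19 m
Step 2 — GM = KM - KG = 14.19 - 11.42 = 2.77 m

2.77 m


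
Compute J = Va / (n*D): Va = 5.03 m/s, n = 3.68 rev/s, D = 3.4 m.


Formula: J = Va / (n * D)
Step 1 — n * D = 3.68 * 3.4 = 12.512
Step 2 — J = 5.03 / 12.512 ≈ 0.40201 (5 s.f.)

0.40201


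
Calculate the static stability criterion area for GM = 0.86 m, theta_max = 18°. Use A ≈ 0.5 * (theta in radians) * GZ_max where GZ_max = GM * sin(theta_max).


Formula: GZ_max = GM * sin(theta); Area = 0.5 * theta_rad * GZ_max
Step 1 — GZ_max = 0.86 * sin(18°) = 0.86 * 0.309017 = 0.265755 m
Step 2 — theta_rad = 18 * pi/180 = 0.314159 rad
Step 3 — Area = 0.5 * 0.314159 * 0.265755 ≈ 0.041745 m·rad (5 s.f.)

0.041745 m·rad


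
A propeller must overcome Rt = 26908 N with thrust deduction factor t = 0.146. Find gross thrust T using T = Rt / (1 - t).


Formula: T = Rt / (1 - t)
Step 1 — (1 - t) = 1 - 0.146 = 0.854
Step 2 — T = 26908 / 0.854 ≈ 31508 N (5 s.f.)

31508 N


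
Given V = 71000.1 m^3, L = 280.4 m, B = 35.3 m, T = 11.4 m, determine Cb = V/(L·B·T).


Formula: Cb = V / (L * B * T)
Step 1 — L * B * T = 280.4 * 35.3 * 11.4 = 112838.568 m^3
Step 2 — Cb = 71000.1 / 112838.568 ≈ 0.62922 (5 s.f.)

0.62922


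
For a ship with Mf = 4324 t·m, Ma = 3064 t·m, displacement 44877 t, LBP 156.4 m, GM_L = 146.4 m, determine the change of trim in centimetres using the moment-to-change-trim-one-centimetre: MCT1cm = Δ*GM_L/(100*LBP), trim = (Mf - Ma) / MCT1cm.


Formula: net trimming moment = Mf - Ma; MCT1cm = Δ*GM_L/(100*LBP); trim = net moment / MCT1cm
Step 1 — net trimming moment = 4324 - 3064 = 1260 t·m
Step 2 — MCT1cm = 44877 * 146.4 / (100 * 156.4) = 420.0763 t·m/cm
Step 3 — trim = 1260 / 420.0763 ≈ 2.9995 cm (5 s.f.)

2.9995 cm


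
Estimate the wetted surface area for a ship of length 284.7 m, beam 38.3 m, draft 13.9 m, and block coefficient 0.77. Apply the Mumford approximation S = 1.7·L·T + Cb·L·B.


Formula: S = 1.7*L*T + V/T with V = Cb*L*B*T, i.e. S = L * (1.7*T + Cb*B)
Step 1 — 1.7*T = 1.7 * 13.9 = 23.63 m
Step 2 — Cb*B = 0.77 * 38.3 = 29.491 m
Step 3 — 1.7*T + Cb*B = 23.63 + 29.491 = 53.121 m
Step 4 — S = 284.7 * 53.121 ≈ 15124 m^2 (5 s.f.)

15124 m^2


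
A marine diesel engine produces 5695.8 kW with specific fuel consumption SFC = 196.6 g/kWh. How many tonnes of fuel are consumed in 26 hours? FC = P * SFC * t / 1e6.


Formula: FC (tonnes) = P * SFC * t / 1,000,000
Step 1 — P * SFC * t = 5695.8 * 196.6 * 26 = 29114651.28 g
Step 2 — FC (tonnes) = 29114651.28 / 1,000,000 ≈ 29.115 tonnes (5 s.f.)

29.115 tonnes


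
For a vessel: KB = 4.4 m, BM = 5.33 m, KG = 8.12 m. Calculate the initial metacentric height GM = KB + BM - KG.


Formula: GM = KB + BM - KG
Step 1 — KM = KB + BM = 4.4 + 5.33 = 9.73 m
Step 2 — GM = KM - KG = 9.73 - 8.12 = 1.61 m

1.61 m


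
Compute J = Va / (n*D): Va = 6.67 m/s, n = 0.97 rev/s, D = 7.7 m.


Formula: J = Va / (n * D)
Step 1 — n * D = 0.97 * 7.7 = 7.469
Step 2 — J = 6.67 / 7.469 ≈ 0.89302 (5 s.f.)

0.89302


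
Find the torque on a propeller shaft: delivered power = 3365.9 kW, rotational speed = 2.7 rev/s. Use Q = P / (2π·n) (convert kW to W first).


Formula: Q = P_W / (2 * pi * n)
Step 1 — P_W = 3365.9 kW * 1000 = 3365900.0 W
Step 2 — 2 * pi * n = 2 * pi * 2.7 = 16.9646
Step 3 — Q = 3365900.0 / 16.9646 ≈ 198410 N·m (5 s.f.)

198410 N·m


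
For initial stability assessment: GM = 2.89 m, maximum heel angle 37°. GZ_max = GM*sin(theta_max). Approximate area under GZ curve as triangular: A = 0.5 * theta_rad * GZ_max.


Formula: GZ_max = GM * sin(theta); Area = 0.5 * theta_rad * GZ_max
Step 1 — GZ_max = 2.89 * sin(37°) = 2.89 * 0.601815 = 1.739245 m
Step 2 — theta_rad = 37 * pi/180 = 0.645772 rad
Step 3 — Area = 0.5 * 0.645772 * 1.739245 ≈ 0.56158 m·rad (5 s.f.)

0.56158 m·rad


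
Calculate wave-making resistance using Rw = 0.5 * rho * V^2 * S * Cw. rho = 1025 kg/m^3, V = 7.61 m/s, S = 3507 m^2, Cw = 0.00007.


Formula: Rw = 0.5 * rho * V^2 * S * Cw
Step 1 — V^2 = 7.61^2 = 57.9121
Step 2 — 0.5 * rho * V^2 = 0.5 * 1025 * 57.9121 = 29679.95125
Step 3 — Rw = 29679.95125 * 3507 * 0.00007 ≈ 7286.1 N (5 s.f.)

7286.1 N


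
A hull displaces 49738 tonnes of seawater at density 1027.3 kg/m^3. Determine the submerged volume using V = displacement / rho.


Formula: V = mass / rho
Step 1 — convert tonnes to kg: 49738 t * 1000 = 49738000 kg
Step 2 — V = 49738000 / 1027.3 ≈ 48416 m^3 (5 s.f.)

48416 m^3


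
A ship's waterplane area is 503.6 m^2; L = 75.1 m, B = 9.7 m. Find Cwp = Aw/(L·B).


Formula: Cwp = Aw / (L * B)
Step 1 — L * B = 75.1 * 9.7 = 728.47 m^2
Step 2 — Cwp = 503.6 / 728.47 ≈ 0.69131 (5 s.f.)

0.69131


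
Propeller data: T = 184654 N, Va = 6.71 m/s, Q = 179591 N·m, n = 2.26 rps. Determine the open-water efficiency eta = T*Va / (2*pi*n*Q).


Formula: eta = T * Va / (2 * pi * n * Q)
Step 1 — numerator = T * Va = 184654 * 6.71 = 1239028.34
Step 2 — 2 * pi * n = 2 * pi * 2.26 = 14.199999
Step 3 — denominator = 14.199999 * 179591 = 2550192.02
Step 4 — eta = 1239028.34 / 2550192.02 ≈ 0.48586 (5 s.f.)

0.48586


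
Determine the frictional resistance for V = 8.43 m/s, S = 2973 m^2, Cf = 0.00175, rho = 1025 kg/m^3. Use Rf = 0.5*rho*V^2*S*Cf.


Formula: Rf = 0.5 * rho * V^2 * S * Cf
Step 1 — V^2 = 8.43^2 = 71.0649
Step 2 — 0.5 * rho * V^2 = 0.5 * 1025 * 71.0649 = 36420.76125
Step 3 — Rf = 36420.76125 * 2973 * 0.00175 ≈ 189490 N (5 s.f.)

189490 N


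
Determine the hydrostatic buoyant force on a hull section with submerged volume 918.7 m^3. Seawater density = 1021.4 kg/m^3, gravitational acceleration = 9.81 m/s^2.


Formula: Fb = rho * g * V
Substituting: Fb = 1021.4 * 9.81 * 918.7
Intermediate: 1021.4 * 9.81 = 10019.934
Result: Fb = 10019.934 * 918.7 ≈ 9205300 N (5 s.f.)

9205300 N


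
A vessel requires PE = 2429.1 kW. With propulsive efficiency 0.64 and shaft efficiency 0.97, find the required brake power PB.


Formula: PB = PE / (eta_D * eta_S)
Step 1 — combined efficiency = eta_D * eta_S = 0.64 * 0.97 = 0.6208
Step 2 — PB = 2429.1 / 0.6208 ≈ 3912.9 kW (5 s.f.)

3912.9 kW


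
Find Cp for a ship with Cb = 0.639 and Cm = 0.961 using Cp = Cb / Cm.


Formula: Cp = Cb / Cm
Substituting: Cp = 0.639 / 0.961
Result: Cp ≈ 0.66493 (5 s.f.)

0.66493


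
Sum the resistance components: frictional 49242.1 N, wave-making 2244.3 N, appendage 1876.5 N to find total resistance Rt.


Formula: Rt = Rf + Rw + Ra
Substituting: Rt = 49242.1 + 2244.3 + 1876.5
Result: Rt = 53362.9 N

53362.9 N


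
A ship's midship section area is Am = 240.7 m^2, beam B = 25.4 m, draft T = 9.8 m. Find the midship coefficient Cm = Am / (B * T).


Formula: Cm = Am / (B * T)
Step 1 — B * T = 25.4 * 9.8 = 248.92 m^2
Step 2 — Cm = 240.7 / 248.92 ≈ 0.96698 (5 s.f.)

0.96698


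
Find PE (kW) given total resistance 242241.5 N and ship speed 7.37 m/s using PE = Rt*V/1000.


Formula: PE = Rt * V / 1000 (kW)
Step 1 — PE (W) = 242241.5 * 7.37 = 1785319.855 W
Step 2 — PE (kW) = 1785319.855 / 1000 ≈ 1785.3 kW (5 s.f.)

1785.3 kW


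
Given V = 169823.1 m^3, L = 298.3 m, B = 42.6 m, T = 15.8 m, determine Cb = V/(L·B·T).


Formula: Cb = V / (L * B * T)
Step 1 — L * B * T = 298.3 * 42.6 * 15.8 = 200779.764 m^3
Step 2 — Cb = 169823.1 / 200779.764 ≈ 0.84582 (5 s.f.)

0.84582


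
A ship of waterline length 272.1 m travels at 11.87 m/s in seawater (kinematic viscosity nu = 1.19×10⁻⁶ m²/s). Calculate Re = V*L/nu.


Formula: Re = V * L / nu
Step 1 — V * L = 11.87 * 272.1 = 3229.827 m^2/s
Step 2 — Re = 3229.827 / 1.19e-6 = 2.71e+09

2.71e+09


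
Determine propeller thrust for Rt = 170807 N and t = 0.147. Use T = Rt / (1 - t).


Formula: T = Rt / (1 - t)
Step 1 — (1 - t) = 1 - 0.147 = 0.853
Step 2 — T = 170807 / 0.853 ≈ 200240 N (5 s.f.)

200240 N


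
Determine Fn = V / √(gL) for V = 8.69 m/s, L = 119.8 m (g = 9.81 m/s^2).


Formula: Fn = V / sqrt(g * L)
Step 1 — g * L = 9.81 * 119.8 = 1175.238
Step 2 — sqrt(g * L) = sqrt(1175.238) = 34.281744
Step 3 — Fn = 8.69 / 34.281744 ≈ 0.25349 (5 s.f.)

0.25349


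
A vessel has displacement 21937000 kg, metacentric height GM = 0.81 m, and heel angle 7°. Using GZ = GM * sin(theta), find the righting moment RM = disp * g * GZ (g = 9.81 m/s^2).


Formula: GZ = GM * sin(theta); RM = disp * g * GZ
Step 1 — GZ = 0.81 * sin(7°) = 0.81 * 0.121869 = 0.098714 m
Step 2 — RM = 21937000 * 9.81 * 0.098714 ≈ 21243000 N·m (5 s.f.)

21243000 N·m


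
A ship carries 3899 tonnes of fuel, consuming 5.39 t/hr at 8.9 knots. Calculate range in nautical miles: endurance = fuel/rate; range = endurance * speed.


Formula: endurance = fuel / rate; range = endurance * speed
Step 1 — endurance = 3899 / 5.39 = 723.3766 hours
Step 2 — range = 723.3766 * 8.9 ≈ 6438.1 nautical miles (5 s.f.)

6438.1 NM


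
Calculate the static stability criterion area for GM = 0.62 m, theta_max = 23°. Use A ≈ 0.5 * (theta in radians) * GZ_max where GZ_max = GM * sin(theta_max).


Formula: GZ_max = GM * sin(theta); Area = 0.5 * theta_rad * GZ_max
Step 1 — GZ_max = 0.62 * sin(23°) = 0.62 * 0.390731 = 0.242253 m
Step 2 — theta_rad = 23 * pi/180 = 0.401426 rad
Step 3 — Area = 0.5 * 0.401426 * 0.242253 ≈ 0.048623 m·rad (5 s.f.)

0.048623 m·rad


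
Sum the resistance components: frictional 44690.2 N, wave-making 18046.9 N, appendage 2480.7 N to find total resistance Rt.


Formula: Rt = Rf + Rw + Ra
Substituting: Rt = 44690.2 + 18046.9 + 2480.7
Result: Rt = 65217.8 N

65217.8 N


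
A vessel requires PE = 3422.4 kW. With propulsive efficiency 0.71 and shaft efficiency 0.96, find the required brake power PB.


Formula: PB = PE / (eta_D * eta_S)
Step 1 — combined efficiency = eta_D * eta_S = 0.71 * 0.96 = 0.6816
Step 2 — PB = 3422.4 / 0.6816 ≈ 5021.1 kW (5 s.f.)

5021.1 kW


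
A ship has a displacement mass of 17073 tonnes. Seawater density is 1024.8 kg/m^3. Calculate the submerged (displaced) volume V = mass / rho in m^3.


Formula: V = mass / rho
Step 1 — convert tonnes to kg: 17073 t * 1000 = 17073000 kg
Step 2 — V = 17073000 / 1024.8 ≈ 16660 m^3 (5 s.f.)

16660 m^3


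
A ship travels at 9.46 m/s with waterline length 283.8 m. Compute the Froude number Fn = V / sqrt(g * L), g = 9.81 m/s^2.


Formula: Fn = V / sqrt(g * L)
Step 1 — g * L = 9.81 * 283.8 = 2784.078
Step 2 — sqrt(g * L) = sqrt(2784.078) = 52.764363
Step 3 — Fn = 9.46 / 52.764363 ≈ 0.17929 (5 s.f.)

0.17929


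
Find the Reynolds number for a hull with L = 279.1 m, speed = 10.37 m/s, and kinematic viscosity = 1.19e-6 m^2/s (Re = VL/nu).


Formula: Re = V * L / nu
Step 1 — V * L = 10.37 * 279.1 = 2894.267 m^2/s
Step 2 — Re = 2894.267 / 1.19e-6 = 2.43e+09

2.43e+09


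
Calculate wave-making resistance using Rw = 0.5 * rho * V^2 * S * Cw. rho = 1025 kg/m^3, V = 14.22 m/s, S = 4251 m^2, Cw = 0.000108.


Formula: Rw = 0.5 * rho * V^2 * S * Cw
Step 1 — V^2 = 14.22^2 = 202.2084
Step 2 — 0.5 * rho * V^2 = 0.5 * 1025 * 202.2084 = 103631.805
Step 3 — Rw = 103631.805 * 4251 * 0.000108 ≈ 47578 N (5 s.f.)

47578 N


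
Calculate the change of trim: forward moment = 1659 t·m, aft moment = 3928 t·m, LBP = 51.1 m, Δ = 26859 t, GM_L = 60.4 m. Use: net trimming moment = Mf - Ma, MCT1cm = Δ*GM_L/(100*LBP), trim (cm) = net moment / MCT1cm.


Formula: net trimming moment = Mf - Ma; MCT1cm = Δ*GM_L/(100*LBP); trim = net moment / MCT1cm
Step 1 — net trimming moment = 1659 - 3928 = -2269 t·m
Step 2 — MCT1cm = 26859 * 60.4 / (100 * 51.1) = 317.4723 t·m/cm
Step 3 — trim = -2269 / 317.4723 ≈ -7.1471 cm (5 s.f.)

-7.1471 cm


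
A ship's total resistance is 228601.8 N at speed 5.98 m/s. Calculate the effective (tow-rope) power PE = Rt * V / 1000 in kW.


Formula: PE = Rt * V / 1000 (kW)
Step 1 — PE (W) = 228601.8 * 5.98 = 1367038.764 W
Step 2 — PE (kW) = 1367038.764 / 1000 ≈ 1367.0 kW (5 s.f.)

1367.0 kW


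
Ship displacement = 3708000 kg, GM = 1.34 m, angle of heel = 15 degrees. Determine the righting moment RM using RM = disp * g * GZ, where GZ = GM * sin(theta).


Formula: GZ = GM * sin(theta); RM = disp * g * GZ
Step 1 — GZ = 1.34 * sin(15°) = 1.34 * 0.258819 = 0.346817 m
Step 2 — RM = 3708000 * 9.81 * 0.346817 ≈ 12616000 N·m (5 s.f.)

12616000 N·m


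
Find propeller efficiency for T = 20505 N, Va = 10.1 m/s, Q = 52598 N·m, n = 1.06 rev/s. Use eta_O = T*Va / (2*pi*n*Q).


Formula: eta = T * Va / (2 * pi * n * Q)
Step 1 — numerator = T * Va = 20505 * 10.1 = 207100.5
Step 2 — 2 * pi * n = 2 * pi * 1.06 = 6.660176
Step 3 — denominator = 6.660176 * 52598 = 350311.94
Step 4 — eta = 207100.5 / 350311.94 ≈ 0.59119 (5 s.f.)

0.59119


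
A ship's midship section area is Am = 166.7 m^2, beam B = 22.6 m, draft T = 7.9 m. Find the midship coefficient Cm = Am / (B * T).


Formula: Cm = Am / (B * T)
Step 1 — B * T = 22.6 * 7.9 = 178.54 m^2
Step 2 — Cm = 166.7 / 178.54 ≈ 0.93368 (5 s.f.)

0.93368


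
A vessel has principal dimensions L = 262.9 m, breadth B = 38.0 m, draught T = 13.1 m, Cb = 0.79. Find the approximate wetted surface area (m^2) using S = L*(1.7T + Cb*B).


Formula: S = 1.7*L*T + V/T with V = Cb*L*B*T, i.e. S = L * (1.7*T + Cb*B)
Step 1 — 1.7*T = 1.7 * 13.1 = 22.27 m
Step 2 — Cb*B = 0.79 * 38.0 = 30.02 m
Step 3 — 1.7*T + Cb*B = 22.27 + 30.02 = 52.29 m
Step 4 — S = 262.9 * 52.29 ≈ 13747 m^2 (5 s.f.)

13747 m^2


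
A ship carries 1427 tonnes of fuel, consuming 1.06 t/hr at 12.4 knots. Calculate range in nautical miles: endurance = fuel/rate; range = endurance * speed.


Formula: endurance = fuel / rate; range = endurance * speed
Step 1 — endurance = 1427 / 1.06 = 1346.2264 hours
Step 2 — range = 1346.2264 * 12.4 ≈ 16693 nautical miles (5 s.f.)

16693 NM


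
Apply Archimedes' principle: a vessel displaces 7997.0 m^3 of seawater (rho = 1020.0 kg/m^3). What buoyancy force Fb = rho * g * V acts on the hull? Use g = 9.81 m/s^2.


Formula: Fb = rho * g * V
Substituting: Fb = 1020.0 * 9.81 * 7997.0
Intermediate: 1020.0 * 9.81 = 10006.2
Result: Fb = 10006.2 * 7997.0 ≈ 80020000 N (5 s.f.)

80020000 N


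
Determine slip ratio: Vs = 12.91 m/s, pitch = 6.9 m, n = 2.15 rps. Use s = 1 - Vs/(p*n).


Formula: s = 1 - Vs / (p * n)
Step 1 — p * n = 6.9 * 2.15 = 14.835
Step 2 — Vs / (p*n) = 12.91 / 14.835 = 0.870239 (6 d.p.)
Step 3 — s = 1 - 0.870239 = 0.129761

0.129761


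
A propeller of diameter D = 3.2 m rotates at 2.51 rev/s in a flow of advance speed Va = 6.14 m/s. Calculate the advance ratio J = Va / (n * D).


Formula: J = Va / (n * D)
Step 1 — n * D = 2.51 * 3.2 = 8.032
Step 2 — J = 6.14 / 8.032 ≈ 0.76444 (5 s.f.)

0.76444


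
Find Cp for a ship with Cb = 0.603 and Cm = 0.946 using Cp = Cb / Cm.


Formula: Cp = Cb / Cm
Substituting: Cp = 0.603 / 0.946
Result: Cp ≈ 0.63742 (5 s.f.)

0.63742


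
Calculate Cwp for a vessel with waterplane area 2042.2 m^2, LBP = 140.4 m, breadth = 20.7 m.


Formula: Cwp = Aw / (L * B)
Step 1 — L * B = 140.4 * 20.7 = 2906.28 m^2
Step 2 — Cwp = 2042.2 / 2906.28 ≈ 0.70269 (5 s.f.)

0.70269


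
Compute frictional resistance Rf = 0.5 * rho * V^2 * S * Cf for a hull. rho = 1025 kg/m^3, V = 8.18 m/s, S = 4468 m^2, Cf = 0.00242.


Formula: Rf = 0.5 * rho * V^2 * S * Cf
Step 1 — V^2 = 8.18^2 = 66.9124
Step 2 — 0.5 * rho * V^2 = 0.5 * 1025 * 66.9124 = 34292.605
Step 3 — Rf = 34292.605 * 4468 * 0.00242 ≈ 370790 N (5 s.f.)

370790 N


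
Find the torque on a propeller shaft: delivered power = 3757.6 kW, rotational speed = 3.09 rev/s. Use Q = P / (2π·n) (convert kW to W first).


Formula: Q = P_W / (2 * pi * n)
Step 1 — P_W = 3757.6 kW * 1000 = 3757600.0 W
Step 2 — 2 * pi * n = 2 * pi * 3.09 = 19.415043
Step 3 — Q = 3757600.0 / 19.415043 ≈ 193540 N·m (5 s.f.)

193540 N·m


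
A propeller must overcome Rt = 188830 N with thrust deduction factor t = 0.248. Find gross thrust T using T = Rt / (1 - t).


Formula: T = Rt / (1 - t)
Step 1 — (1 - t) = 1 - 0.248 = 0.752
Step 2 — T = 188830 / 0.752 ≈ 251100 N (5 s.f.)

251100 N


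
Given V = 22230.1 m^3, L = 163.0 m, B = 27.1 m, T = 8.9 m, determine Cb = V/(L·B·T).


Formula: Cb = V / (L * B * T)
Step 1 — L * B * T = 163.0 * 27.1 * 8.9 = 39313.97 m^3
Step 2 — Cb = 22230.1 / 39313.97 ≈ 0.56545 (5 s.f.)

0.56545


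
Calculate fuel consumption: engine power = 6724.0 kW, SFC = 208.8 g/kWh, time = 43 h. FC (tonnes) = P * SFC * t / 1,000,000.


Formula: FC (tonnes) = P * SFC * t / 1,000,000
Step 1 — P * SFC * t = 6724.0 * 208.8 * 43 = 60370761.6 g
Step 2 — FC (tonnes) = 60370761.6 / 1,000,000 ≈ 60.371 tonnes (5 s.f.)

60.371 tonnes


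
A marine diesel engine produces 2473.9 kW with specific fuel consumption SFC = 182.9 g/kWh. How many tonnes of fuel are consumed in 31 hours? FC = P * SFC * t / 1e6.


Formula: FC (tonnes) = P * SFC * t / 1,000,000
Step 1 — P * SFC * t = 2473.9 * 182.9 * 31 = 14026765.61 g
Step 2 — FC (tonnes) = 14026765.61 / 1,000,000 ≈ 14.027 tonnes (5 s.f.)

14.027 tonnes


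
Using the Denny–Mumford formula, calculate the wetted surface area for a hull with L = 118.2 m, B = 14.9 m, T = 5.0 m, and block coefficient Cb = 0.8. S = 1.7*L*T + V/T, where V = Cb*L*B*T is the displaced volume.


Formula: S = 1.7*L*T + V/T with V = Cb*L*B*T, i.e. S = L * (1.7*T + Cb*B)
Step 1 — 1.7*T = 1.7 * 5.0 = 8.5 m
Step 2 — Cb*B = 0.8 * 14.9 = 11.92 m
Step 3 — 1.7*T + Cb*B = 8.5 + 11.92 = 20.42 m
Step 4 — S = 118.2 * 20.42 ≈ 2413.6 m^2 (5 s.f.)

2413.6 m^2


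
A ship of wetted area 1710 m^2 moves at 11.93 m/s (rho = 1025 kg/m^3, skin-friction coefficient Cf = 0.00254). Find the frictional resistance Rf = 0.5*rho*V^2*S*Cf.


Formula: Rf = 0.5 * rho * V^2 * S * Cf
Step 1 — V^2 = 11.93^2 = 142.3249
Step 2 — 0.5 * rho * V^2 = 0.5 * 1025 * 142.3249 = 72941.51125
Step 3 — Rf = 72941.51125 * 1710 * 0.00254 ≈ 316810 N (5 s.f.)

316810 N


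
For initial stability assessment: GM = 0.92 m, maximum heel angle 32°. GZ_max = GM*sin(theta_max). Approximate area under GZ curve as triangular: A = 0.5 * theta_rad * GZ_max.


Formula: GZ_max = GM * sin(theta); Area = 0.5 * theta_rad * GZ_max
Step 1 — GZ_max = 0.92 * sin(32°) = 0.92 * 0.529919 = 0.487525 m
Step 2 — theta_rad = 32 * pi/180 = 0.558505 rad
Step 3 — Area = 0.5 * 0.558505 * 0.487525 ≈ 0.13614 m·rad (5 s.f.)

0.13614 m·rad


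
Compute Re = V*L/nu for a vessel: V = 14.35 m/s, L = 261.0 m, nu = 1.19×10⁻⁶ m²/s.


Formula: Re = V * L / nu
Step 1 — V * L = 14.35 * 261.0 = 3745.35 m^2/s
Step 2 — Re = 3745.35 / 1.19e-6 = 3.15e+09

3.15e+09


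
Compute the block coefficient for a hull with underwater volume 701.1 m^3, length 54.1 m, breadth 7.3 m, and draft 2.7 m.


Formula: Cb = V / (L * B * T)
Step 1 — L * B * T = 54.1 * 7.3 * 2.7 = 1066.311 m^3
Step 2 — Cb = 701.1 / 1066.311 ≈ 0.65750 (5 s.f.)

0.65750


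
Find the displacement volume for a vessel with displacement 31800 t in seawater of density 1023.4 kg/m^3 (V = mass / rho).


Formula: V = mass / rho
Step 1 — convert tonnes to kg: 31800 t * 1000 = 31800000 kg
Step 2 — V = 31800000 / 1023.4 ≈ 31073 m^3 (5 s.f.)

31073 m^3


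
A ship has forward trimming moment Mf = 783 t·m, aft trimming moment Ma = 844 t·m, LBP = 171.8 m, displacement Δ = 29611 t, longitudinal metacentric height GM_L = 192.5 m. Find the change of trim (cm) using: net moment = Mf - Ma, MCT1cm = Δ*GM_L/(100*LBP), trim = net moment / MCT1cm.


Formula: net trimming moment = Mf - Ma; MCT1cm = Δ*GM_L/(100*LBP); trim = net moment / MCT1cm
Step 1 — net trimming moment = 783 - 844 = -61 t·m
Step 2 — MCT1cm = 29611 * 192.5 / (100 * 171.8) = 331.788 t·m/cm
Step 3 — trim = -61 / 331.788 ≈ -0.18385 cm (5 s.f.)

-0.18385 cm


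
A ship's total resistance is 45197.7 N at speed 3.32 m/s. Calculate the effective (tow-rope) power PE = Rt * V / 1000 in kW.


Formula: PE = Rt * V / 1000 (kW)
Step 1 — PE (W) = 45197.7 * 3.32 = 150056.364 W
Step 2 — PE (kW) = 150056.364 / 1000 ≈ 150.06 kW (5 s.f.)

150.06 kW


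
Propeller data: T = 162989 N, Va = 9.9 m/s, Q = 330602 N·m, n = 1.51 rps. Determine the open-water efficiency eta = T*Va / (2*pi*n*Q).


Formula: eta = T * Va / (2 * pi * n * Q)
Step 1 — numerator = T * Va = 162989 * 9.9 = 1613591.1
Step 2 — 2 * pi * n = 2 * pi * 1.51 = 9.48761
Step 3 — denominator = 9.48761 * 330602 = 3136622.84
Step 4 — eta = 1613591.1 / 3136622.84 ≈ 0.51444 (5 s.f.)

0.51444


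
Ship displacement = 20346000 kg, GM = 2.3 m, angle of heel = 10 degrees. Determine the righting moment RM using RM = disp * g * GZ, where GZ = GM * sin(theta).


Formula: GZ = GM * sin(theta); RM = disp * g * GZ
Step 1 — GZ = 2.3 * sin(10°) = 2.3 * 0.173648 = 0.39939 m
Step 2 — RM = 20346000 * 9.81 * 0.39939 ≈ 79716000 N·m (5 s.f.)

79716000 N·m


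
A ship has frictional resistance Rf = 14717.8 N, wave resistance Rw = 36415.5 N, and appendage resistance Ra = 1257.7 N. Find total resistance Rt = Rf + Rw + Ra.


Formula: Rt = Rf + Rw + Ra
Substituting: Rt = 14717.8 + 36415.5 + 1257.7
Result: Rt = 52391.0 N

52391.0 N


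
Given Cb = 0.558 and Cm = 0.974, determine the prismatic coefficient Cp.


Formula: Cp = Cb / Cm
Substituting: Cp = 0.558 / 0.974
Result: Cp ≈ 0.57290 (5 s.f.)

0.57290


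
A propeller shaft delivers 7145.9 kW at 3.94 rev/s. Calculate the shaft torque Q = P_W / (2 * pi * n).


Formula: Q = P_W / (2 * pi * n)
Step 1 — P_W = 7145.9 kW * 1000 = 7145900.0 W
Step 2 — 2 * pi * n = 2 * pi * 3.94 = 24.75575
Step 3 — Q = 7145900.0 / 24.75575 ≈ 288660 N·m (5 s.f.)

288660 N·m


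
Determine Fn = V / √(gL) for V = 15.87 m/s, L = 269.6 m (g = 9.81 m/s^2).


Formula: Fn = V / sqrt(g * L)
Step 1 — g * L = 9.81 * 269.6 = 2644.776
Step 2 — sqrt(g * L) = sqrt(2644.776) = 51.427386
Step 3 — Fn = 15.87 / 51.427386 ≈ 0.30859 (5 s.f.)

0.30859
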